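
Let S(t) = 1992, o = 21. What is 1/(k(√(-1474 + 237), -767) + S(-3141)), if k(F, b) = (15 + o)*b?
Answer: -1/25620 ≈ -3.9032e-5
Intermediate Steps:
k(F, b) = 36*b (k(F, b) = (15 + 21)*b = 36*b)
1/(k(√(-1474 + 237), -767) + S(-3141)) = 1/(36*(-767) + 1992) = 1/(-27612 + 1992) = 1/(-25620) = -1/25620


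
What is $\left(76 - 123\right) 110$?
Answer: $-5170$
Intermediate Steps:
$\left(76 - 123\right) 110 = \left(-47\right) 110 = -5170$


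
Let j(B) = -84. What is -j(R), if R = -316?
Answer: 84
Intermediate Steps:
-j(R) = -1*(-84) = 84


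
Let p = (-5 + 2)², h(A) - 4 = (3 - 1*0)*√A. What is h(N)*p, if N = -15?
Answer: 36 + 27*I*√15 ≈ 36.0 + 104.57*I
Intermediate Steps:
h(A) = 4 + 3*√A (h(A) = 4 + (3 - 1*0)*√A = 4 + (3 + 0)*√A = 4 + 3*√A)
p = 9 (p = (-3)² = 9)
h(N)*p = (4 + 3*√(-15))*9 = (4 + 3*(I*√15))*9 = (4 + 3*I*√15)*9 = 36 + 27*I*√15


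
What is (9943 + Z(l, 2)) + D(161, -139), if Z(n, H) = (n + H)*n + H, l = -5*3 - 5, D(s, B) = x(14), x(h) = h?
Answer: 10319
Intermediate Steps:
D(s, B) = 14
l = -20 (l = -15 - 5 = -20)
Z(n, H) = H + n*(H + n) (Z(n, H) = (H + n)*n + H = n*(H + n) + H = H + n*(H + n))
(9943 + Z(l, 2)) + D(161, -139) = (9943 + (2 + (-20)**2 + 2*(-20))) + 14 = (9943 + (2 + 400 - 40)) + 14 = (9943 + 362) + 14 = 10305 + 14 = 10319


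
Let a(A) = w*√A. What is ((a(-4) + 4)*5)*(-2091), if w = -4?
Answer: -41820 + 83640*I ≈ -41820.0 + 83640.0*I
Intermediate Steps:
a(A) = -4*√A
((a(-4) + 4)*5)*(-2091) = ((-8*I + 4)*5)*(-2091) = ((4 - 8*I)*5)*(-2091) = (20 - 40*I)*(-2091) = -41820 + 83640*I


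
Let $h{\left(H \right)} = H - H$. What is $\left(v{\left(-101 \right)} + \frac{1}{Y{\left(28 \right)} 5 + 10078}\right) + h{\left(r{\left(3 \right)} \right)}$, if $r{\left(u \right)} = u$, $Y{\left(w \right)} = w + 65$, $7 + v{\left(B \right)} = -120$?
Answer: $- \frac{1338960}{10543} \approx -127.0$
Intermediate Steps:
$v{\left(B \right)} = -127$ ($v{\left(B \right)} = -7 - 120 = -127$)
$Y{\left(w \right)} = 65 + w$
$h{\left(H \right)} = 0$
$\left(v{\left(-101 \right)} + \frac{1}{Y{\left(28 \right)} 5 + 10078}\right) + h{\left(r{\left(3 \right)} \right)} = \left(-127 + \frac{1}{\left(65 + 28\right) 5 + 10078}\right) + 0 = \left(-127 + \frac{1}{93 \cdot 5 + 10078}\right) + 0 = \left(-127 + \frac{1}{465 + 10078}\right) + 0 = \left(-127 + \frac{1}{10543}\right) + 0 = - \frac{1338960}{10543} + 0 = - \frac{1338960}{10543}$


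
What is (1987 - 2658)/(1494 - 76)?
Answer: -671/1418 ≈ -0.47320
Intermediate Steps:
(1987 - 2658)/(1494 - 76) = -671/1418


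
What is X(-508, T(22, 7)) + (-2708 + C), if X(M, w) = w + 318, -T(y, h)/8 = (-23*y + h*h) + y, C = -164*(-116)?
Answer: 20114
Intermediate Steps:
C = 19024
T(y, h) = -8*h² + 176*y (T(y, h) = -8*((-23*y + h*h) + y) = -8*((-23*y + h²) + y) = -8*((h² - 23*y) + y) = -8*(h² - 22*y) = -8*h² + 176*y)
X(M, w) = 318 + w
X(-508, T(22, 7)) + (-2708 + C) = (318 + (-8*7² + 176*22)) + (-2708 + 19024) = (318 + (-8*49 + 3872)) + 16316 = (318 + (-392 + 3872)) + 16316 = (318 + 3480) + 16316 = 3798 + 16316 = 20114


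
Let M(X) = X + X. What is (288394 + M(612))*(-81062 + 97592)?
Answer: 4787385540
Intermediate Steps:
M(X) = 2*X
(288394 + M(612))*(-81062 + 97592) = (288394 + 2*612)*(-81062 + 97592) = (288394 + 1224)*16530 = 289618*16530 = 4787385540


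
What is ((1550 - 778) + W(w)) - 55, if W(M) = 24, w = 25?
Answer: 741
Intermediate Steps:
((1550 - 778) + W(w)) - 55 = ((1550 - 778) + 24) - 55 = (772 + 24) - 55 = 796 - 55 = 741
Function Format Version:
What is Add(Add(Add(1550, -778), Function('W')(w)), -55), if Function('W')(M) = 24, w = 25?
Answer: 741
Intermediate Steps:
Add(Add(Add(1550, -778), Function('W')(w)), -55) = Add(Add(Add(1550, -778), 24), -55) = Add(Add(772, 24), -55) = Add(796, -55) = 741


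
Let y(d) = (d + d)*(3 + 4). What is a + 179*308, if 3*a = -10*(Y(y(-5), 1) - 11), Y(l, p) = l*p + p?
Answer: 166196/3 ≈ 55399.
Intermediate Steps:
y(d) = 14*d (y(d) = (2*d)*7 = 14*d)
Y(l, p) = p + l*p
a = 800/3 (a = (-10*(1*(1 + 14*(-5)) - 11))/3 = (-10*(1*(1 - 70) - 11))/3 = (-10*(1*(-69) - 11))/3 = (-10*(-69 - 11))/3 = (-10*(-80))/3 = (1/3)*800 = 800/3 ≈ 266.67)
a + 179*308 = 800/3 + 179*308 = 800/3 + 55132 = 166196/3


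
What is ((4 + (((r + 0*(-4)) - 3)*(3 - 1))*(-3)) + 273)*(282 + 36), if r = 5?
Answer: 84270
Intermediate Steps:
((4 + (((r + 0*(-4)) - 3)*(3 - 1))*(-3)) + 273)*(282 + 36) = ((4 + (((5 + 0*(-4)) - 3)*(3 - 1))*(-3)) + 273)*(282 + 36) = ((4 + (((5 + 0) - 3)*2)*(-3)) + 273)*318 = ((4 + ((5 - 3)*2)*(-3)) + 273)*318 = ((4 + (2*2)*(-3)) + 273)*318 = ((4 + 4*(-3)) + 273)*318 = ((4 - 12) + 273)*318 = (-8 + 273)*318 = 265*318 = 84270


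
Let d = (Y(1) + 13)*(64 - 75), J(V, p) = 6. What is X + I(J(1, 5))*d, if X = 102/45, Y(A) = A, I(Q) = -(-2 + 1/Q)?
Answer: -4201/15 ≈ -280.07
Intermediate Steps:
I(Q) = 2 - 1/Q
d = -154 (d = (1 + 13)*(64 - 75) = 14*(-11) = -154)
X = 34/15 (X = 102*(1/45) = 34/15 ≈ 2.2667)
X + I(J(1, 5))*d = 34/15 + (2 - 1/6)*(-154) = 34/15 + (2 - 1*⅙)*(-154) = 34/15 + (2 - ⅙)*(-154) = 34/15 + (11/6)*(-154) = 34/15 - 847/3 = -4201/15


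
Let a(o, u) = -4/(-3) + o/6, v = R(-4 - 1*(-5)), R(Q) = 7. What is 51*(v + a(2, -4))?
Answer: 442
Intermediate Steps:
v = 7
a(o, u) = 4/3 + o/6 (a(o, u) = -4*(-⅓) + o*(⅙) = 4/3 + o/6)
51*(v + a(2, -4)) = 51*(7 + (4/3 + (⅙)*2)) = 51*(7 + (4/3 + ⅓)) = 51*(7 + 5/3) = 51*(26/3) = 442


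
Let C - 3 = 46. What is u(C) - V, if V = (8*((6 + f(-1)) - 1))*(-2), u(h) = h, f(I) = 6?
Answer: 225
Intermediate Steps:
C = 49 (C = 3 + 46 = 49)
V = -176 (V = (8*((6 + 6) - 1))*(-2) = (8*(12 - 1))*(-2) = (8*11)*(-2) = 88*(-2) = -176)
u(C) - V = 49 - 1*(-176) = 49 + 176 = 225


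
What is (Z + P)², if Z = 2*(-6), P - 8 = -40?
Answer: 1936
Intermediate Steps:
P = -32 (P = 8 - 40 = -32)
Z = -12
(Z + P)² = (-12 - 32)² = (-44)² = 1936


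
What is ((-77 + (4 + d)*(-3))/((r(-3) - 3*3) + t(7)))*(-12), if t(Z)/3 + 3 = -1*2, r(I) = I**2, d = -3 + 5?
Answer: -76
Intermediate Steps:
d = 2
t(Z) = -15 (t(Z) = -9 + 3*(-1*2) = -9 + 3*(-2) = -9 - 6 = -15)
((-77 + (4 + d)*(-3))/((r(-3) - 3*3) + t(7)))*(-12) = ((-77 + (4 + 2)*(-3))/(((-3)**2 - 3*3) - 15))*(-12) = ((-77 + 6*(-3))/((9 - 9) - 15))*(-12) = ((-77 - 18)/(0 - 15))*(-12) = -95/(-15)*(-12) = -95*(-1/15)*(-12) = (19/3)*(-12) = -76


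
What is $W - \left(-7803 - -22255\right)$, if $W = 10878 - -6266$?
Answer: $2692$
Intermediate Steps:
$W = 17144$ ($W = 10878 + 6266 = 17144$)
$W - \left(-7803 - -22255\right) = 17144 - \left(-7803 - -22255\right) = 17144 - \left(-7803 + 22255\right) = 17144 - 14452 = 2692$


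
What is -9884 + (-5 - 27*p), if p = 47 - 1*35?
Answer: -10213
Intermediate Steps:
p = 12 (p = 47 - 35 = 12)
-9884 + (-5 - 27*p) = -9884 + (-5 - 27*12) = -9884 + (-5 - 324) = -9884 - 329 = -10213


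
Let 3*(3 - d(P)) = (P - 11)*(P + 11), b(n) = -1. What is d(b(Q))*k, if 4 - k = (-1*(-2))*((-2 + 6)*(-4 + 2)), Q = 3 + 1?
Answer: 860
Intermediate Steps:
Q = 4
d(P) = 3 - (-11 + P)*(11 + P)/3 (d(P) = 3 - (P - 11)*(P + 11)/3 = 3 - (-11 + P)*(11 + P)/3)
k = 20 (k = 4 - (-1*(-2))*(-2 + 6)*(-4 + 2) = 4 - 2*4*(-2) = 4 - 2*(-8) = 4 - 1*(-16) = 4 + 16 = 20)
d(b(Q))*k = (130/3 - ⅓*(-1)²)*20 = (130/3 - ⅓*1)*20 = (130/3 - ⅓)*20 = 43*20 = 860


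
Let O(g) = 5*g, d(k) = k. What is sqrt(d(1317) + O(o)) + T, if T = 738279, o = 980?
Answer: 738279 + sqrt(6217) ≈ 7.3836e+5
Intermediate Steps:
sqrt(d(1317) + O(o)) + T = sqrt(1317 + 5*980) + 738279 = sqrt(1317 + 4900) + 738279 = sqrt(6217) + 738279 = 738279 + sqrt(6217)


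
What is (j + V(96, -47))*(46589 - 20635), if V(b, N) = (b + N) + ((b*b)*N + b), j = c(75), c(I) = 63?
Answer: -11236628576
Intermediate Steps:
j = 63
V(b, N) = N + 2*b + N*b² (V(b, N) = (N + b) + (b²*N + b) = (N + b) + (N*b² + b) = (N + b) + (b + N*b²) = N + 2*b + N*b²)
(j + V(96, -47))*(46589 - 20635) = (63 + (-47 + 2*96 - 47*96²))*(46589 - 20635) = (63 + (-47 + 192 - 47*9216))*25954 = (63 + (-47 + 192 - 433152))*25954 = (63 - 433007)*25954 = -432944*25954 = -11236628576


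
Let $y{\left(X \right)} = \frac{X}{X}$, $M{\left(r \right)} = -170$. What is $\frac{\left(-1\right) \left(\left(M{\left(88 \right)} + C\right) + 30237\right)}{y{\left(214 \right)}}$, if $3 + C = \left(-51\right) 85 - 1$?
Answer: $-25728$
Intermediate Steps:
$C = -4339$ ($C = -3 - 4336 = -4339$)
$y{\left(X \right)} = 1$
$\frac{\left(-1\right) \left(\left(M{\left(88 \right)} + C\right) + 30237\right)}{y{\left(214 \right)}} = \frac{\left(-1\right) \left(\left(-170 - 4339\right) + 30237\right)}{1} = - (-4509 + 30237) 1 = \left(-1\right) 25728 \cdot 1 = \left(-25728\right) 1 = -25728$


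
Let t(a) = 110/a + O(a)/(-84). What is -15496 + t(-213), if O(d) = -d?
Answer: -92436347/5964 ≈ -15499.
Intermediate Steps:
t(a) = 110/a + a/84 (t(a) = 110/a - a/(-84) = 110/a - a*(-1/84) = 110/a + a/84)
-15496 + t(-213) = -15496 + (110/(-213) + (1/84)*(-213)) = -15496 + (110*(-1/213) - 71/28) = -15496 + (-110/213 - 71/28) = -15496 - 18203/5964 = -92436347/5964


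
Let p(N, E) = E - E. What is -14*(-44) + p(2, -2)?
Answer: 616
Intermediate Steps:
p(N, E) = 0
-14*(-44) + p(2, -2) = -14*(-44) + 0 = 616 + 0 = 616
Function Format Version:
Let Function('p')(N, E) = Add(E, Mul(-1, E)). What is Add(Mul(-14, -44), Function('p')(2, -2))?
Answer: 616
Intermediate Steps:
Function('p')(N, E) = 0
Add(Mul(-14, -44), Function('p')(2, -2)) = Add(Mul(-14, -44), 0) = Add(616, 0) = 616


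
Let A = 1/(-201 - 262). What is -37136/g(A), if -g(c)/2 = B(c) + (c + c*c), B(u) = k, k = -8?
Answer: -1990201796/857707 ≈ -2320.4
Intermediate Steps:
B(u) = -8
A = -1/463 (A = 1/(-463) = -1/463 ≈ -0.0021598)
g(c) = 16 - 2*c - 2*c² (g(c) = -2*(-8 + (c + c*c)) = -2*(-8 + (c + c²)) = -2*(-8 + c + c²) = 16 - 2*c - 2*c²)
-37136/g(A) = -37136/(16 - 2*(-1/463) - 2*(-1/463)²) = -37136/(16 + 2/463 - 2*1/214369) = -37136/(16 + 2/463 - 2/214369) = -37136/3430828/214369 = -37136*214369/3430828 = -1990201796/857707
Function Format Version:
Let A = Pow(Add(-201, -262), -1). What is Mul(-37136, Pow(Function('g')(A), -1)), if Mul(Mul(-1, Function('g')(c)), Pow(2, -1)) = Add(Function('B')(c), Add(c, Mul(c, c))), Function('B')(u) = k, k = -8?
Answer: Rational(-1990201796, 857707) ≈ -2320.4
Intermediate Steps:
Function('B')(u) = -8
A = Rational(-1, 463) (A = Pow(-463, -1) = Rational(-1, 463) ≈ -0.0021598)
Function('g')(c) = Add(16, Mul(-2, c), Mul(-2, Pow(c, 2))) (Function('g')(c) = Mul(-2, Add(-8, Add(c, Mul(c, c)))) = Mul(-2, Add(-8, Add(c, Pow(c, 2)))) = Mul(-2, Add(-8, c, Pow(c, 2))) = Add(16, Mul(-2, c), Mul(-2, Pow(c, 2))))
Mul(-37136, Pow(Function('g')(A), -1)) = Mul(-37136, Pow(Add(16, Mul(-2, Rational(-1, 463)), Mul(-2, Pow(Rational(-1, 463), 2))), -1)) = Mul(-37136, Pow(Add(16, Rational(2, 463), Mul(-2, Rational(1, 214369))), -1)) = Mul(-37136, Pow(Add(16, Rational(2, 463), Rational(-2, 214369)), -1)) = Mul(-37136, Pow(Rational(3430828, 214369), -1)) = Mul(-37136, Rational(214369, 3430828)) = Rational(-1990201796, 857707)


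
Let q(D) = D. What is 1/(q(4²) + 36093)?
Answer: 1/36109 ≈ 2.7694e-5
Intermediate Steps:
1/(q(4²) + 36093) = 1/(4² + 36093) = 1/(16 + 36093) = 1/36109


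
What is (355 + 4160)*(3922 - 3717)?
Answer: 925575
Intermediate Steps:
(355 + 4160)*(3922 - 3717) = 4515*205 = 925575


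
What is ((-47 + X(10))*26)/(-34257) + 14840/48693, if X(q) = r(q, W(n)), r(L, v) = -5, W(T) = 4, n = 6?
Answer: 191402272/556025367 ≈ 0.34423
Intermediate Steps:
X(q) = -5
((-47 + X(10))*26)/(-34257) + 14840/48693 = ((-47 - 5)*26)/(-34257) + 14840/48693 = -52*26*(-1/34257) + 14840*(1/48693) = -1352*(-1/34257) + 14840/48693 = 1352/34257 + 14840/48693 = 191402272/556025367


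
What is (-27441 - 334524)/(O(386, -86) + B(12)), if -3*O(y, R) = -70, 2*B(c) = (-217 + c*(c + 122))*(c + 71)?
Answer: -2171790/346499 ≈ -6.2678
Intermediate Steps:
B(c) = (-217 + c*(122 + c))*(71 + c)/2 (B(c) = ((-217 + c*(c + 122))*(c + 71))/2 = ((-217 + c*(122 + c))*(71 + c))/2 = (-217 + c*(122 + c))*(71 + c)/2)
O(y, R) = 70/3 (O(y, R) = -1/3*(-70) = 70/3)
(-27441 - 334524)/(O(386, -86) + B(12)) = (-27441 - 334524)/(70/3 + (-15407/2 + (1/2)*12**3 + (193/2)*12**2 + (8445/2)*12)) = -361965/(70/3 + (-15407/2 + (1/2)*1728 + (193/2)*144 + 50670)) = -361965/(70/3 + (-15407/2 + 864 + 13896 + 50670)) = -361965/(70/3 + 115453/2) = -361965/346499/6 = -361965*6/346499 = -2171790/346499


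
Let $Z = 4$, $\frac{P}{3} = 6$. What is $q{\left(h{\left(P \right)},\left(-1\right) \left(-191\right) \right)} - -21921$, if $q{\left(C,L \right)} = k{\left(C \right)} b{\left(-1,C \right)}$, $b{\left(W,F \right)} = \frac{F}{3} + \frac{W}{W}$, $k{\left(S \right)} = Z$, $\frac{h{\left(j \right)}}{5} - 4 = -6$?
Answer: $\frac{65735}{3} \approx 21912.0$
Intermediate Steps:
$P = 18$ ($P = 3 \cdot 6 = 18$)
$h{\left(j \right)} = -10$ ($h{\left(j \right)} = 20 + 5 \left(-6\right) = 20 - 30 = -10$)
$k{\left(S \right)} = 4$
$b{\left(W,F \right)} = 1 + \frac{F}{3}$ ($b{\left(W,F \right)} = F \frac{1}{3} + 1 = \frac{F}{3} + 1 = 1 + \frac{F}{3}$)
$q{\left(C,L \right)} = 4 + \frac{4 C}{3}$ ($q{\left(C,L \right)} = 4 \left(1 + \frac{C}{3}\right) = 4 + \frac{4 C}{3}$)
$q{\left(h{\left(P \right)},\left(-1\right) \left(-191\right) \right)} - -21921 = \left(4 + \frac{4}{3} \left(-10\right)\right) - -21921 = \left(4 - \frac{40}{3}\right) + 21921 = - \frac{28}{3} + 21921 = \frac{65735}{3}$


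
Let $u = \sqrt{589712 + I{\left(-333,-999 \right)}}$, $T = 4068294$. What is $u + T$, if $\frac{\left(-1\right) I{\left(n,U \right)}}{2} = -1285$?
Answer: $4068294 + \sqrt{592282} \approx 4.0691 \cdot 10^{6}$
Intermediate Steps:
$I{\left(n,U \right)} = 2570$ ($I{\left(n,U \right)} = \left(-2\right) \left(-1285\right) = 2570$)
$u = \sqrt{592282}$ ($u = \sqrt{589712 + 2570} = \sqrt{592282} \approx 769.6$)
$u + T = \sqrt{592282} + 4068294 = 4068294 + \sqrt{592282}$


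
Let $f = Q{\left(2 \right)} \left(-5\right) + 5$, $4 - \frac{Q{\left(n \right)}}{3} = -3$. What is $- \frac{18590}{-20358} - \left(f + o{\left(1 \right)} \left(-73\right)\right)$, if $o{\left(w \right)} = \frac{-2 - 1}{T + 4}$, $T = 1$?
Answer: $\frac{223598}{3915} \approx 57.113$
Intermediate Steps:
$Q{\left(n \right)} = 21$ ($Q{\left(n \right)} = 12 - -9 = 12 + 9 = 21$)
$o{\left(w \right)} = - \frac{3}{5}$ ($o{\left(w \right)} = \frac{-2 - 1}{1 + 4} = - \frac{3}{5}$)
$f = -100$ ($f = 21 \left(-5\right) + 5 = -105 + 5 = -100$)
$- \frac{18590}{-20358} - \left(f + o{\left(1 \right)} \left(-73\right)\right) = - \frac{18590}{-20358} - \left(-100 - - \frac{219}{5}\right) = \left(-18590\right) \left(- \frac{1}{20358}\right) - \left(-100 + \frac{219}{5}\right) = \frac{715}{783} - - \frac{281}{5} = \frac{715}{783} + \frac{281}{5} = \frac{223598}{3915}$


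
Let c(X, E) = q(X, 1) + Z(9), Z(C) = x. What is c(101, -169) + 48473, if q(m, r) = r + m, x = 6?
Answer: 48581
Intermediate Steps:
q(m, r) = m + r
Z(C) = 6
c(X, E) = 7 + X (c(X, E) = (X + 1) + 6 = (1 + X) + 6 = 7 + X)
c(101, -169) + 48473 = (7 + 101) + 48473 = 108 + 48473 = 48581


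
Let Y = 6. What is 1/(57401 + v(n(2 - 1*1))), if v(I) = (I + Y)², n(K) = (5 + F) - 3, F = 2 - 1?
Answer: 1/57482 ≈ 1.7397e-5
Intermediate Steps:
F = 1
n(K) = 3 (n(K) = (5 + 1) - 3 = 6 - 3 = 3)
v(I) = (6 + I)² (v(I) = (I + 6)² = (6 + I)²)
1/(57401 + v(n(2 - 1*1))) = 1/(57401 + (6 + 3)²) = 1/(57401 + 9²) = 1/(57401 + 81) = 1/57482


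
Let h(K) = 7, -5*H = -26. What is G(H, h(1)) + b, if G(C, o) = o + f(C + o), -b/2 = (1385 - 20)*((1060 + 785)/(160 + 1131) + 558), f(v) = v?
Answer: -9858220014/6455 ≈ -1.5272e+6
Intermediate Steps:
H = 26/5 (H = -1/5*(-26) = 26/5 ≈ 5.2000)
b = -1971668790/1291 (b = -2*(1385 - 20)*((1060 + 785)/(160 + 1131) + 558) = -2730*(1845/1291 + 558) = -2730*722223/1291 = -2*985834395/1291 = -1971668790/1291 ≈ -1.5272e+6)
G(C, o) = C + 2*o (G(C, o) = o + (C + o) = C + 2*o)
G(H, h(1)) + b = (26/5 + 2*7) - 1971668790/1291 = (26/5 + 14) - 1971668790/1291 = 96/5 - 1971668790/1291 = -9858220014/6455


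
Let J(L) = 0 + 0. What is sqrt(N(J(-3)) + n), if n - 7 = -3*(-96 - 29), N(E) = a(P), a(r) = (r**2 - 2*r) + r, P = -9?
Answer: 2*sqrt(118) ≈ 21.726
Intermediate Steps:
J(L) = 0
a(r) = r**2 - r
N(E) = 90 (N(E) = -9*(-1 - 9) = -9*(-10) = 90)
n = 382 (n = 7 - 3*(-96 - 29) = 7 - 3*(-125) = 7 + 375 = 382)
sqrt(N(J(-3)) + n) = sqrt(90 + 382) = sqrt(472) = 2*sqrt(118)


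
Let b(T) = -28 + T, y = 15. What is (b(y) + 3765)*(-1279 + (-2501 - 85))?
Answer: -14501480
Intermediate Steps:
(b(y) + 3765)*(-1279 + (-2501 - 85)) = ((-28 + 15) + 3765)*(-1279 + (-2501 - 85)) = (-13 + 3765)*(-1279 - 2586) = 3752*(-3865) = -14501480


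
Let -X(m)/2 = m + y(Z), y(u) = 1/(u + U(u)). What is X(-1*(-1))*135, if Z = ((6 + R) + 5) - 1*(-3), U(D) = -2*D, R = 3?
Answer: -4320/17 ≈ -254.12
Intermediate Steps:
Z = 17 (Z = ((6 + 3) + 5) - 1*(-3) = (9 + 5) + 3 = 14 + 3 = 17)
y(u) = -1/u (y(u) = 1/(u - 2*u) = 1/(-u) = -1/u)
X(m) = 2/17 - 2*m (X(m) = -2*(m - 1/17) = -2*(-1/17 + m) = 2/17 - 2*m)
X(-1*(-1))*135 = (2/17 - (-2)*(-1))*135 = (2/17 - 2*1)*135 = (2/17 - 2)*135 = -32/17*135 = -4320/17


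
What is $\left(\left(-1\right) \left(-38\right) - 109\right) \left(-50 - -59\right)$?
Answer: $-639$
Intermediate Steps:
$\left(\left(-1\right) \left(-38\right) - 109\right) \left(-50 - -59\right) = \left(38 - 109\right) \left(-50 + 59\right) = \left(-71\right) 9 = -639$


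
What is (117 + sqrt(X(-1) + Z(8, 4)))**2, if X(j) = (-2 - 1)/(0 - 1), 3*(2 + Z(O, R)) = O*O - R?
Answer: (117 + sqrt(21))**2 ≈ 14782.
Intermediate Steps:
Z(O, R) = -2 - R/3 + O**2/3 (Z(O, R) = -2 + (O*O - R)/3 = -2 + (O**2 - R)/3 = -2 + (-R/3 + O**2/3) = -2 - R/3 + O**2/3)
X(j) = 3 (X(j) = -3/(-1) = -3*(-1) = 3)
(117 + sqrt(X(-1) + Z(8, 4)))**2 = (117 + sqrt(3 + (-2 - 1/3*4 + (1/3)*8**2)))**2 = (117 + sqrt(3 + (-2 - 4/3 + (1/3)*64)))**2 = (117 + sqrt(3 + (-2 - 4/3 + 64/3)))**2 = (117 + sqrt(3 + 18))**2 = (117 + sqrt(21))**2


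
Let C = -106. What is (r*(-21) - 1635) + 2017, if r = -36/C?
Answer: 19868/53 ≈ 374.87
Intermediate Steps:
r = 18/53 (r = -36/(-106) = -36*(-1/106) = 18/53 ≈ 0.33962)
(r*(-21) - 1635) + 2017 = ((18/53)*(-21) - 1635) + 2017 = (-378/53 - 1635) + 2017 = -87033/53 + 2017 = 19868/53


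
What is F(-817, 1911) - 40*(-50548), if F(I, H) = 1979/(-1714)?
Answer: 3465568901/1714 ≈ 2.0219e+6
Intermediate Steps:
F(I, H) = -1979/1714 (F(I, H) = 1979*(-1/1714) = -1979/1714)
F(-817, 1911) - 40*(-50548) = -1979/1714 - 40*(-50548) = -1979/1714 + 2021920 = 3465568901/1714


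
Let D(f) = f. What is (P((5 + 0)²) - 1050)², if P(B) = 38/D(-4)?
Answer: 4490161/4 ≈ 1.1225e+6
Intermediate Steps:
P(B) = -19/2 (P(B) = 38/(-4) = 38*(-¼) = -19/2)
(P((5 + 0)²) - 1050)² = (-19/2 - 1050)² = (-2119/2)² = 4490161/4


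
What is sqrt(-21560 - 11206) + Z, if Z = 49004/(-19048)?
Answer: -12251/4762 + I*sqrt(32766) ≈ -2.5727 + 181.01*I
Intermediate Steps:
Z = -12251/4762 (Z = 49004*(-1/19048) = -12251/4762 ≈ -2.5727)
sqrt(-21560 - 11206) + Z = sqrt(-21560 - 11206) - 12251/4762 = sqrt(-32766) - 12251/4762 = I*sqrt(32766) - 12251/4762 = -12251/4762 + I*sqrt(32766)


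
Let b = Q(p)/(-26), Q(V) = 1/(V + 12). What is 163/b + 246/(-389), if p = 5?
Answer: -28026140/389 ≈ -72047.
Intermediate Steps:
Q(V) = 1/(12 + V)
b = -1/442 (b = 1/((12 + 5)*(-26)) = -1/26/17 = (1/17)*(-1/26) = -1/442 ≈ -0.0022624)
163/b + 246/(-389) = 163/(-1/442) + 246/(-389) = 163*(-442) + 246*(-1/389) = -72046 - 246/389 = -28026140/389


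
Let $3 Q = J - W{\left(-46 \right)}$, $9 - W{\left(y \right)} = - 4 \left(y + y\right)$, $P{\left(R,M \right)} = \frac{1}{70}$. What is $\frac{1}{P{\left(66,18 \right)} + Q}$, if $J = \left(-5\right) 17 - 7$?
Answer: $\frac{70}{6231} \approx 0.011234$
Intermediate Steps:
$J = -92$ ($J = -85 - 7 = -92$)
$P{\left(R,M \right)} = \frac{1}{70}$
$W{\left(y \right)} = 9 + 8 y$ ($W{\left(y \right)} = 9 - - 4 \left(y + y\right) = 9 - - 4 \cdot 2 y = 9 - - 8 y = 9 + 8 y$)
$Q = 89$ ($Q = \frac{-92 - \left(9 + 8 \left(-46\right)\right)}{3} = \frac{-92 - \left(9 - 368\right)}{3} = \frac{-92 - -359}{3} = \frac{-92 + 359}{3} = \frac{1}{3} \cdot 267 = 89$)
$\frac{1}{P{\left(66,18 \right)} + Q} = \frac{1}{\frac{1}{70} + 89} = \frac{1}{\frac{6231}{70}} = \frac{70}{6231}$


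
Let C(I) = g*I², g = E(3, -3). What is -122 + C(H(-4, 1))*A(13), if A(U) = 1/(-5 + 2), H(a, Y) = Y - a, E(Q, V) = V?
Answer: -97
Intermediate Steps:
g = -3
A(U) = -⅓ (A(U) = 1/(-3) = -⅓)
C(I) = -3*I²
-122 + C(H(-4, 1))*A(13) = -122 - 3*(1 - 1*(-4))²*(-⅓) = -122 - 3*(1 + 4)²*(-⅓) = -122 - 3*5²*(-⅓) = -122 - 3*25*(-⅓) = -122 - 75*(-⅓) = -122 + 25 = -97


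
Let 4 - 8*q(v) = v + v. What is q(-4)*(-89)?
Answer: -267/2 ≈ -133.50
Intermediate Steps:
q(v) = ½ - v/4 (q(v) = ½ - (v + v)/8 = ½ - v/4)
q(-4)*(-89) = (½ - ¼*(-4))*(-89) = (½ + 1)*(-89) = (3/2)*(-89) = -267/2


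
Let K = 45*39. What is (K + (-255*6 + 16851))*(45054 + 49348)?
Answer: 1612008552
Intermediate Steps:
K = 1755
(K + (-255*6 + 16851))*(45054 + 49348) = (1755 + (-255*6 + 16851))*(45054 + 49348) = (1755 + (-1530 + 16851))*94402 = (1755 + 15321)*94402 = 17076*94402 = 1612008552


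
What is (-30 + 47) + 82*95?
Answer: 7807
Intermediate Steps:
(-30 + 47) + 82*95 = 17 + 7790 = 7807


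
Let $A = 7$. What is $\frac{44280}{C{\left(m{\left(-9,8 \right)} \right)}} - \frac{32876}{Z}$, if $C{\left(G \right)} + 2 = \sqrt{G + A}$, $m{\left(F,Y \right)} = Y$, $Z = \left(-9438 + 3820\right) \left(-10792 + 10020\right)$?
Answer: $\frac{96023215031}{11927014} + \frac{44280 \sqrt{15}}{11} \approx 23641.0$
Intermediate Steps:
$Z = 4337096$ ($Z = \left(-5618\right) \left(-772\right) = 4337096$)
$C{\left(G \right)} = -2 + \sqrt{7 + G}$ ($C{\left(G \right)} = -2 + \sqrt{G + 7} = -2 + \sqrt{7 + G}$)
$\frac{44280}{C{\left(m{\left(-9,8 \right)} \right)}} - \frac{32876}{Z} = \frac{44280}{-2 + \sqrt{7 + 8}} - \frac{32876}{4337096} = \frac{44280}{-2 + \sqrt{15}} - \frac{8219}{1084274} = - \frac{8219}{1084274} + \frac{44280}{-2 + \sqrt{15}}$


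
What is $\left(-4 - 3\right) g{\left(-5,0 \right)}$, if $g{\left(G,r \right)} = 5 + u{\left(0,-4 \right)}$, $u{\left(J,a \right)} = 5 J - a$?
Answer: $-63$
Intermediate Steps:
$u{\left(J,a \right)} = - a + 5 J$
$g{\left(G,r \right)} = 9$ ($g{\left(G,r \right)} = 5 + \left(\left(-1\right) \left(-4\right) + 5 \cdot 0\right) = 5 + \left(4 + 0\right) = 5 + 4 = 9$)
$\left(-4 - 3\right) g{\left(-5,0 \right)} = \left(-4 - 3\right) 9 = \left(-7\right) 9 = -63$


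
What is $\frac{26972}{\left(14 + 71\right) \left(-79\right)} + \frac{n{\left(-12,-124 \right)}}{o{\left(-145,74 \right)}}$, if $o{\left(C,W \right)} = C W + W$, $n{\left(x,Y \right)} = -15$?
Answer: $- \frac{95770969}{23851680} \approx -4.0153$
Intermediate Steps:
$o{\left(C,W \right)} = W + C W$
$\frac{26972}{\left(14 + 71\right) \left(-79\right)} + \frac{n{\left(-12,-124 \right)}}{o{\left(-145,74 \right)}} = \frac{26972}{\left(14 + 71\right) \left(-79\right)} - \frac{15}{74 \left(1 - 145\right)} = \frac{26972}{85 \left(-79\right)} - \frac{15}{74 \left(-144\right)} = \frac{26972}{-6715} - \frac{15}{-10656} = 26972 \left(- \frac{1}{6715}\right) - - \frac{5}{3552} = - \frac{26972}{6715} + \frac{5}{3552} = - \frac{95770969}{23851680}$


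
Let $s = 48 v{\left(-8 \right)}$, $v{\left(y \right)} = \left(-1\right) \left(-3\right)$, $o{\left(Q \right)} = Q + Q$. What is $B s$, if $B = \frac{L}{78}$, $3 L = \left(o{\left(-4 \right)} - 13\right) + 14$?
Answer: $- \frac{56}{13} \approx -4.3077$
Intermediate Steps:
$o{\left(Q \right)} = 2 Q$
$v{\left(y \right)} = 3$
$L = - \frac{7}{3}$ ($L = \frac{\left(2 \left(-4\right) - 13\right) + 14}{3} = \frac{\left(-8 - 13\right) + 14}{3} = \frac{-21 + 14}{3} = \frac{1}{3} \left(-7\right) = - \frac{7}{3} \approx -2.3333$)
$s = 144$ ($s = 48 \cdot 3 = 144$)
$B = - \frac{7}{234}$ ($B = - \frac{7}{3 \cdot 78} = \left(- \frac{7}{3}\right) \frac{1}{78} = - \frac{7}{234} \approx -0.029915$)
$B s = \left(- \frac{7}{234}\right) 144 = - \frac{56}{13}$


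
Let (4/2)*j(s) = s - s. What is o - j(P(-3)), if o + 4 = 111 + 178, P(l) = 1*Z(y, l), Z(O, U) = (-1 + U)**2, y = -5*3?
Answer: 285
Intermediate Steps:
y = -15
P(l) = (-1 + l)**2 (P(l) = 1*(-1 + l)**2 = (-1 + l)**2)
j(s) = 0 (j(s) = (s - s)/2 = (1/2)*0 = 0)
o = 285 (o = -4 + (111 + 178) = -4 + 289 = 285)
o - j(P(-3)) = 285 - 1*0 = 285 + 0 = 285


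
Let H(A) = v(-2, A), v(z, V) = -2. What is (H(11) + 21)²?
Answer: 361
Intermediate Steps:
H(A) = -2
(H(11) + 21)² = (-2 + 21)² = 19² = 361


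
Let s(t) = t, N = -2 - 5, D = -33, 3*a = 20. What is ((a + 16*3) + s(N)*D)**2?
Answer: 734449/9 ≈ 81606.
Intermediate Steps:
a = 20/3 (a = (1/3)*20 = 20/3 ≈ 6.6667)
N = -7
((a + 16*3) + s(N)*D)**2 = ((20/3 + 16*3) - 7*(-33))**2 = ((20/3 + 48) + 231)**2 = (164/3 + 231)**2 = (857/3)**2 = 734449/9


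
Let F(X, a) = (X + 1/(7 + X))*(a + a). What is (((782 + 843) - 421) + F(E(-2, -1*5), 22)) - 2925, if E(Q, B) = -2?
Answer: -9001/5 ≈ -1800.2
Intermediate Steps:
F(X, a) = 2*a*(X + 1/(7 + X)) (F(X, a) = (X + 1/(7 + X))*(2*a) = 2*a*(X + 1/(7 + X)))
(((782 + 843) - 421) + F(E(-2, -1*5), 22)) - 2925 = (((782 + 843) - 421) + 2*22*(1 + (-2)**2 + 7*(-2))/(7 - 2)) - 2925 = ((1625 - 421) + 2*22*(1 + 4 - 14)/5) - 2925 = (1204 + 2*22*(1/5)*(-9)) - 2925 = (1204 - 396/5) - 2925 = 5624/5 - 2925 = -9001/5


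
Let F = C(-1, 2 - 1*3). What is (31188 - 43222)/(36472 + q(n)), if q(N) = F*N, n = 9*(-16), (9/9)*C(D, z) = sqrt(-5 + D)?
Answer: -2493773/7558700 - 4923*I*sqrt(6)/3779350 ≈ -0.32992 - 0.0031907*I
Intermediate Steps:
C(D, z) = sqrt(-5 + D)
F = I*sqrt(6) (F = sqrt(-5 - 1) = sqrt(-6) = I*sqrt(6) ≈ 2.4495*I)
n = -144
q(N) = I*N*sqrt(6) (q(N) = (I*sqrt(6))*N = I*N*sqrt(6))
(31188 - 43222)/(36472 + q(n)) = (31188 - 43222)/(36472 + I*(-144)*sqrt(6)) = -12034/(36472 - 144*I*sqrt(6))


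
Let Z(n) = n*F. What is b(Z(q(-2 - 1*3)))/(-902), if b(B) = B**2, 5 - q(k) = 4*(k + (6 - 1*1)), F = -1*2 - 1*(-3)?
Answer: -25/902 ≈ -0.027716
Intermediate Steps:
F = 1 (F = -2 + 3 = 1)
q(k) = -15 - 4*k (q(k) = 5 - 4*(k + (6 - 1*1)) = 5 - 4*(k + (6 - 1)) = 5 - 4*(k + 5) = 5 - 4*(5 + k) = 5 - (20 + 4*k) = 5 + (-20 - 4*k) = -15 - 4*k)
Z(n) = n (Z(n) = n*1 = n)
b(Z(q(-2 - 1*3)))/(-902) = (-15 - 4*(-2 - 1*3))**2/(-902) = (-15 - 4*(-2 - 3))**2*(-1/902) = (-15 - 4*(-5))**2*(-1/902) = (-15 + 20)**2*(-1/902) = 5**2*(-1/902) = 25*(-1/902) = -25/902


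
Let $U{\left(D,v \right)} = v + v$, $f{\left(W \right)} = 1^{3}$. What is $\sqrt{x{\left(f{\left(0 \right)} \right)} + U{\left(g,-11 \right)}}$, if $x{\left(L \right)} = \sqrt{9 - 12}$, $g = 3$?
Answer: $\sqrt{-22 + i \sqrt{3}} \approx 0.18449 + 4.694 i$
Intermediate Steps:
$f{\left(W \right)} = 1$
$U{\left(D,v \right)} = 2 v$
$x{\left(L \right)} = i \sqrt{3}$ ($x{\left(L \right)} = \sqrt{-3} = i \sqrt{3}$)
$\sqrt{x{\left(f{\left(0 \right)} \right)} + U{\left(g,-11 \right)}} = \sqrt{i \sqrt{3} + 2 \left(-11\right)} = \sqrt{i \sqrt{3} - 22} = \sqrt{-22 + i \sqrt{3}}$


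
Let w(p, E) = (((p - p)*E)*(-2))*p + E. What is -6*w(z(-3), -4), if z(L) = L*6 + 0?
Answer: 24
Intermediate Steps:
z(L) = 6*L (z(L) = 6*L + 0 = 6*L)
w(p, E) = E (w(p, E) = ((0*E)*(-2))*p + E = (0*(-2))*p + E = 0*p + E = 0 + E = E)
-6*w(z(-3), -4) = -6*(-4) = 24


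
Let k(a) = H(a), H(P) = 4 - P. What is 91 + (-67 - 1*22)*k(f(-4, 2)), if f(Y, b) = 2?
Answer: -87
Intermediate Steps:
k(a) = 4 - a
91 + (-67 - 1*22)*k(f(-4, 2)) = 91 + (-67 - 1*22)*(4 - 1*2) = 91 + (-67 - 22)*(4 - 2) = 91 - 89*2 = 91 - 178 = -87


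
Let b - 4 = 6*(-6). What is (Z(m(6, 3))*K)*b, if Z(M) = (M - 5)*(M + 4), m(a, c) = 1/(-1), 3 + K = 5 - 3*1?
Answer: -576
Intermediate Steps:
K = -1 (K = -3 + (5 - 3*1) = -3 + (5 - 3) = -3 + 2 = -1)
m(a, c) = -1 (m(a, c) = 1*(-1) = -1)
Z(M) = (-5 + M)*(4 + M)
b = -32 (b = 4 + 6*(-6) = 4 - 36 = -32)
(Z(m(6, 3))*K)*b = ((-20 + (-1)**2 - 1*(-1))*(-1))*(-32) = ((-20 + 1 + 1)*(-1))*(-32) = -18*(-1)*(-32) = 18*(-32) = -576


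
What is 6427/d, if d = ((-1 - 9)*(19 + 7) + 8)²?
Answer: 6427/63504 ≈ 0.10121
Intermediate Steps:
d = 63504 (d = (-10*26 + 8)² = (-260 + 8)² = (-252)² = 63504)
6427/d = 6427/63504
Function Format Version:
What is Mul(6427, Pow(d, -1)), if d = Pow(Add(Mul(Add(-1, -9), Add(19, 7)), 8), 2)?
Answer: Rational(6427, 63504) ≈ 0.10121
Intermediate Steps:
d = 63504 (d = Pow(Add(Mul(-10, 26), 8), 2) = Pow(Add(-260, 8), 2) = Pow(-252, 2) = 63504)
Mul(6427, Pow(d, -1)) = Mul(6427, Pow(63504, -1)) = Mul(6427, Rational(1, 63504)) = Rational(6427, 63504)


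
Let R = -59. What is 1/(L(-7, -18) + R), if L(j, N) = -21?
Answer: -1/80 ≈ -0.012500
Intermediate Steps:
1/(L(-7, -18) + R) = 1/(-21 - 59) = 1/(-80) = -1/80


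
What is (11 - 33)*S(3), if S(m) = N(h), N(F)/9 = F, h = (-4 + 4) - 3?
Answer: 594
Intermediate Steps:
h = -3 (h = 0 - 3 = -3)
N(F) = 9*F
S(m) = -27 (S(m) = 9*(-3) = -27)
(11 - 33)*S(3) = (11 - 33)*(-27) = -22*(-27) = 594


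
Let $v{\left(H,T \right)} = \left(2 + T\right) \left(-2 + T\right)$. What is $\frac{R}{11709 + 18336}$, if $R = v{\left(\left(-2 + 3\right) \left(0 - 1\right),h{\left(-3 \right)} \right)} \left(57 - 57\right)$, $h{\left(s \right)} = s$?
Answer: $0$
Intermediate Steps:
$v{\left(H,T \right)} = \left(-2 + T\right) \left(2 + T\right)$
$R = 0$ ($R = \left(-4 + \left(-3\right)^{2}\right) \left(57 - 57\right) = \left(-4 + 9\right) 0 = 5 \cdot 0 = 0$)
$\frac{R}{11709 + 18336} = \frac{0}{11709 + 18336} = \frac{0}{30045} = 0 \cdot \frac{1}{30045} = 0$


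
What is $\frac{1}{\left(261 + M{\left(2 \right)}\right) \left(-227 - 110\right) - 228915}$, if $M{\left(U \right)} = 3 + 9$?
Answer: $- \frac{1}{320916} \approx -3.1161 \cdot 10^{-6}$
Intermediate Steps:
$M{\left(U \right)} = 12$
$\frac{1}{\left(261 + M{\left(2 \right)}\right) \left(-227 - 110\right) - 228915} = \frac{1}{\left(261 + 12\right) \left(-227 - 110\right) - 228915} = \frac{1}{273 \left(-227 - 110\right) - 228915} = \frac{1}{273 \left(-337\right) - 228915} = \frac{1}{-92001 - 228915} = \frac{1}{-320916} = - \frac{1}{320916}$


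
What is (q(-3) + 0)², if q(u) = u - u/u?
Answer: 16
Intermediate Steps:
q(u) = -1 + u (q(u) = u - 1*1 = u - 1 = -1 + u)
(q(-3) + 0)² = ((-1 - 3) + 0)² = (-4 + 0)² = (-4)² = 16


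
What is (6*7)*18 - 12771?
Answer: -12015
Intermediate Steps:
(6*7)*18 - 12771 = 42*18 - 12771 = 756 - 12771 = -12015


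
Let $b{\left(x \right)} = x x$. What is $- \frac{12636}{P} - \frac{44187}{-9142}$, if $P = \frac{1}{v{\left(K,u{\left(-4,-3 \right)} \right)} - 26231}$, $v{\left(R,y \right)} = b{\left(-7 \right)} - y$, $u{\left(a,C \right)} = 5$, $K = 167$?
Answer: $\frac{3025078080531}{9142} \approx 3.309 \cdot 10^{8}$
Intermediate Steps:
$b{\left(x \right)} = x^{2}$
$v{\left(R,y \right)} = 49 - y$ ($v{\left(R,y \right)} = \left(-7\right)^{2} - y = 49 - y$)
$P = - \frac{1}{26187}$ ($P = \frac{1}{\left(49 - 5\right) - 26231} = \frac{1}{44 - 26231} = \frac{1}{-26187} = - \frac{1}{26187} \approx -3.8187 \cdot 10^{-5}$)
$- \frac{12636}{P} - \frac{44187}{-9142} = - \frac{12636}{- \frac{1}{26187}} - \frac{44187}{-9142} = \left(-12636\right) \left(-26187\right) - - \frac{44187}{9142} = 330898932 + \frac{44187}{9142} = \frac{3025078080531}{9142}$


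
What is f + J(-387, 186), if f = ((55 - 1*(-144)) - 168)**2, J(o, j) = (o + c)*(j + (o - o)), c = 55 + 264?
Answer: -11687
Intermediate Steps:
c = 319
J(o, j) = j*(319 + o) (J(o, j) = (o + 319)*(j + (o - o)) = (319 + o)*(j + 0) = (319 + o)*j = j*(319 + o))
f = 961 (f = ((55 + 144) - 168)**2 = (199 - 168)**2 = 31**2 = 961)
f + J(-387, 186) = 961 + 186*(319 - 387) = 961 + 186*(-68) = 961 - 12648 = -11687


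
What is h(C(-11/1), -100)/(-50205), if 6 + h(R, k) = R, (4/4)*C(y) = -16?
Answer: 22/50205 ≈ 0.00043820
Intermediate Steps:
C(y) = -16
h(R, k) = -6 + R
h(C(-11/1), -100)/(-50205) = (-6 - 16)/(-50205) = -22*(-1/50205) = 22/50205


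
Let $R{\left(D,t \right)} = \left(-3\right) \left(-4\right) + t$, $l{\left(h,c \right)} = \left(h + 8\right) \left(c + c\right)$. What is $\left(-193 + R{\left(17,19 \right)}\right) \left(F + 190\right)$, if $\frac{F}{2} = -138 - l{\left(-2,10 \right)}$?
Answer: $52812$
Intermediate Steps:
$l{\left(h,c \right)} = 2 c \left(8 + h\right)$ ($l{\left(h,c \right)} = \left(8 + h\right) 2 c = 2 c \left(8 + h\right)$)
$R{\left(D,t \right)} = 12 + t$
$F = -516$ ($F = 2 \left(-138 - 2 \cdot 10 \left(8 - 2\right)\right) = 2 \left(-138 - 2 \cdot 10 \cdot 6\right) = 2 \left(-138 - 120\right) = 2 \left(-258\right) = -516$)
$\left(-193 + R{\left(17,19 \right)}\right) \left(F + 190\right) = \left(-193 + \left(12 + 19\right)\right) \left(-516 + 190\right) = \left(-193 + 31\right) \left(-326\right) = \left(-162\right) \left(-326\right) = 52812$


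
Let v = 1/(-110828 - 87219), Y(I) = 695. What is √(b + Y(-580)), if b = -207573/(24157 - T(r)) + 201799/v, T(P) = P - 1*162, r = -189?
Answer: 17*I*√20765633259525891/12254 ≈ 1.9991e+5*I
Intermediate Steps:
T(P) = -162 + P (T(P) = P - 162 = -162 + P)
v = -1/198047 (v = 1/(-198047) = -1/198047 ≈ -5.0493e-6)
b = -979479046248497/24508 (b = -207573/(24157 - (-162 - 189)) + 201799/(-1/198047) = -207573/(24157 - 1*(-351)) + 201799*(-198047) = -207573/(24157 + 351) - 39965686553 = -207573/24508 - 39965686553 = -979479046248497/24508 ≈ -3.9966e+10)
√(b + Y(-580)) = √(-979479046248497/24508 + 695) = √(-979479029215437/24508) = 17*I*√20765633259525891/12254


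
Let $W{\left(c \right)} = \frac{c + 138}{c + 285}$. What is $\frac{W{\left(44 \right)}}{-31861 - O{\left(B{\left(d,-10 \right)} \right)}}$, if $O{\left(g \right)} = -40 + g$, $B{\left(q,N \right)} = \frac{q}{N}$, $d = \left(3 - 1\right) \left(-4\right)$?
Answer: $- \frac{130}{7478123} \approx -1.7384 \cdot 10^{-5}$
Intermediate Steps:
$d = -8$ ($d = 2 \left(-4\right) = -8$)
$W{\left(c \right)} = \frac{138 + c}{285 + c}$
$\frac{W{\left(44 \right)}}{-31861 - O{\left(B{\left(d,-10 \right)} \right)}} = \frac{\frac{1}{285 + 44} \left(138 + 44\right)}{-31861 - \left(-40 - \frac{8}{-10}\right)} = \frac{\frac{1}{329} \cdot 182}{-31861 - \left(-40 - - \frac{4}{5}\right)} = \frac{\frac{1}{329} \cdot 182}{-31861 - \left(-40 + \frac{4}{5}\right)} = \frac{26}{47 \left(-31861 - - \frac{196}{5}\right)} = \frac{26}{47 \left(-31861 + \frac{196}{5}\right)} = \frac{26}{47 \left(- \frac{159109}{5}\right)} = \frac{26}{47} \left(- \frac{5}{159109}\right) = - \frac{130}{7478123}$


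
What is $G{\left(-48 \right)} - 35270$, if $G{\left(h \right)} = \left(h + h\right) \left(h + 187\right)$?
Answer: $-48614$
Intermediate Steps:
$G{\left(h \right)} = 2 h \left(187 + h\right)$
$G{\left(-48 \right)} - 35270 = 2 \left(-48\right) \left(187 - 48\right) - 35270 = 2 \left(-48\right) 139 - 35270 = -13344 - 35270 = -48614$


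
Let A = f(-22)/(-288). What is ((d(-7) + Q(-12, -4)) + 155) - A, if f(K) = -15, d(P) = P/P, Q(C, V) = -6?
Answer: 14395/96 ≈ 149.95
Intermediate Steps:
d(P) = 1
A = 5/96 (A = -15/(-288) = -15*(-1/288) = 5/96 ≈ 0.052083)
((d(-7) + Q(-12, -4)) + 155) - A = ((1 - 6) + 155) - 1*5/96 = (-5 + 155) - 5/96 = 150 - 5/96 = 14395/96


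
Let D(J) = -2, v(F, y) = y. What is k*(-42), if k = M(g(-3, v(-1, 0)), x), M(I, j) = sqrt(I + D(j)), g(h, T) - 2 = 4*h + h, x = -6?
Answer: -42*I*sqrt(15) ≈ -162.67*I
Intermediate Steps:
g(h, T) = 2 + 5*h (g(h, T) = 2 + (4*h + h) = 2 + 5*h)
M(I, j) = sqrt(-2 + I) (M(I, j) = sqrt(I - 2) = sqrt(-2 + I))
k = I*sqrt(15) (k = sqrt(-2 + (2 + 5*(-3))) = sqrt(-2 + (2 - 15)) = sqrt(-2 - 13) = sqrt(-15) = I*sqrt(15) ≈ 3.873*I)
k*(-42) = (I*sqrt(15))*(-42) = -42*I*sqrt(15)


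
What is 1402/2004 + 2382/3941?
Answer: 5149405/3948882 ≈ 1.3040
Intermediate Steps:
1402/2004 + 2382/3941 = 1402*(1/2004) + 2382*(1/3941) = 701/1002 + 2382/3941 = 5149405/3948882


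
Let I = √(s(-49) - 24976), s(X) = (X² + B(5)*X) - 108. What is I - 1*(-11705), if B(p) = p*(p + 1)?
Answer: 11705 + I*√24153 ≈ 11705.0 + 155.41*I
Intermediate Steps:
B(p) = p*(1 + p)
s(X) = -108 + X² + 30*X (s(X) = (X² + (5*(1 + 5))*X) - 108 = (X² + (5*6)*X) - 108 = (X² + 30*X) - 108 = -108 + X² + 30*X)
I = I*√24153 (I = √((-108 + (-49)² + 30*(-49)) - 24976) = √((-108 + 2401 - 1470) - 24976) = √(823 - 24976) = √(-24153) = I*√24153 ≈ 155.41*I)
I - 1*(-11705) = I*√24153 - 1*(-11705) = I*√24153 + 11705 = 11705 + I*√24153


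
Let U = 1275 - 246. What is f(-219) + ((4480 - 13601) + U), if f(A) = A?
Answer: -8311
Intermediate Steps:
U = 1029
f(-219) + ((4480 - 13601) + U) = -219 + ((4480 - 13601) + 1029) = -219 + (-9121 + 1029) = -219 - 8092 = -8311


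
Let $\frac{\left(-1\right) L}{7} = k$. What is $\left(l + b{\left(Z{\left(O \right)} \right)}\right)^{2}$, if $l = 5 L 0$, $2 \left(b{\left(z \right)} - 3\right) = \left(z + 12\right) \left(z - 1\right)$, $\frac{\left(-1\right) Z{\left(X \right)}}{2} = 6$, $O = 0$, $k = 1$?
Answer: $9$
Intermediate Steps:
$L = -7$ ($L = \left(-7\right) 1 = -7$)
$Z{\left(X \right)} = -12$ ($Z{\left(X \right)} = \left(-2\right) 6 = -12$)
$b{\left(z \right)} = 3 + \frac{\left(-1 + z\right) \left(12 + z\right)}{2}$ ($b{\left(z \right)} = 3 + \frac{\left(z + 12\right) \left(z - 1\right)}{2} = 3 + \frac{\left(12 + z\right) \left(-1 + z\right)}{2} = 3 + \frac{\left(-1 + z\right) \left(12 + z\right)}{2}$)
$l = 0$ ($l = 5 \left(-7\right) 0 = \left(-35\right) 0 = 0$)
$\left(l + b{\left(Z{\left(O \right)} \right)}\right)^{2} = \left(0 + \left(-3 + \frac{\left(-12\right)^{2}}{2} + \frac{11}{2} \left(-12\right)\right)\right)^{2} = \left(0 - -3\right)^{2} = \left(0 + 3\right)^{2} = 3^{2} = 9$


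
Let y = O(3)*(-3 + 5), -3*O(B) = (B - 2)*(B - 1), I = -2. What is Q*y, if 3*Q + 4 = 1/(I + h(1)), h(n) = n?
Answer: 20/9 ≈ 2.2222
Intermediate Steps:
Q = -5/3 (Q = -4/3 + 1/(3*(-2 + 1)) = -4/3 + (1/3)/(-1) = -4/3 + (1/3)*(-1) = -4/3 - 1/3 = -5/3 ≈ -1.6667)
O(B) = -(-1 + B)*(-2 + B)/3 (O(B) = -(B - 2)*(B - 1)/3 = -(-2 + B)*(-1 + B)/3 = -(-1 + B)*(-2 + B)/3)
y = -4/3 (y = (-2/3 + 3 - 1/3*3**2)*(-3 + 5) = (-2/3 + 3 - 1/3*9)*2 = (-2/3 + 3 - 3)*2 = -2/3*2 = -4/3 ≈ -1.3333)
Q*y = -5/3*(-4/3) = 20/9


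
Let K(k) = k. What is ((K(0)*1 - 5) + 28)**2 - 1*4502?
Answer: -3973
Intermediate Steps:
((K(0)*1 - 5) + 28)**2 - 1*4502 = ((0*1 - 5) + 28)**2 - 1*4502 = ((0 - 5) + 28)**2 - 4502 = (-5 + 28)**2 - 4502 = 23**2 - 4502 = 529 - 4502 = -3973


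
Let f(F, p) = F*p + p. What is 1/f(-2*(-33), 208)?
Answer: 1/13936 ≈ 7.1757e-5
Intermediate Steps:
f(F, p) = p + F*p
1/f(-2*(-33), 208) = 1/(208*(1 - 2*(-33))) = 1/(208*(1 + 66)) = 1/(208*67) = 1/13936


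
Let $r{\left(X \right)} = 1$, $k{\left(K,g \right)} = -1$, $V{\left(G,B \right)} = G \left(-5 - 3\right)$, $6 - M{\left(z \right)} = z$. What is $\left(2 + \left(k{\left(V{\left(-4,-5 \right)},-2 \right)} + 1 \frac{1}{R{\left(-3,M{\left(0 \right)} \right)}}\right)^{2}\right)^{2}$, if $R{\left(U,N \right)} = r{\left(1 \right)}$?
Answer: $4$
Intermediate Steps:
$M{\left(z \right)} = 6 - z$
$V{\left(G,B \right)} = - 8 G$ ($V{\left(G,B \right)} = G \left(-8\right) = - 8 G$)
$R{\left(U,N \right)} = 1$
$\left(2 + \left(k{\left(V{\left(-4,-5 \right)},-2 \right)} + 1 \frac{1}{R{\left(-3,M{\left(0 \right)} \right)}}\right)^{2}\right)^{2} = \left(2 + \left(-1 + 1 \cdot 1^{-1}\right)^{2}\right)^{2} = \left(2 + \left(-1 + 1 \cdot 1\right)^{2}\right)^{2} = \left(2 + \left(-1 + 1\right)^{2}\right)^{2} = \left(2 + 0^{2}\right)^{2} = \left(2 + 0\right)^{2} = 2^{2} = 4$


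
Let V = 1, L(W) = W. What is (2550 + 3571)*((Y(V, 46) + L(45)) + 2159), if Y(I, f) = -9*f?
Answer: 10956590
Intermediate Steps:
(2550 + 3571)*((Y(V, 46) + L(45)) + 2159) = (2550 + 3571)*((-9*46 + 45) + 2159) = 6121*((-414 + 45) + 2159) = 6121*(-369 + 2159) = 6121*1790 = 10956590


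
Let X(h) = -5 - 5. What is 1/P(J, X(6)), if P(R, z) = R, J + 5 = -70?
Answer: -1/75 ≈ -0.013333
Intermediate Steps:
J = -75 (J = -5 - 70 = -75)
X(h) = -10
1/P(J, X(6)) = 1/(-75) = -1/75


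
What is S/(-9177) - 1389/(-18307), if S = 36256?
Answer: -650991739/168003339 ≈ -3.8749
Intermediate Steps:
S/(-9177) - 1389/(-18307) = 36256/(-9177) - 1389/(-18307) = 36256*(-1/9177) - 1389*(-1/18307) = -36256/9177 + 1389/18307 = -650991739/168003339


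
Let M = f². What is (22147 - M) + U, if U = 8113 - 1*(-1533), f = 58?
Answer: 28429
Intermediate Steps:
M = 3364 (M = 58² = 3364)
U = 9646 (U = 8113 + 1533 = 9646)
(22147 - M) + U = (22147 - 1*3364) + 9646 = (22147 - 3364) + 9646 = 18783 + 9646 = 28429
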